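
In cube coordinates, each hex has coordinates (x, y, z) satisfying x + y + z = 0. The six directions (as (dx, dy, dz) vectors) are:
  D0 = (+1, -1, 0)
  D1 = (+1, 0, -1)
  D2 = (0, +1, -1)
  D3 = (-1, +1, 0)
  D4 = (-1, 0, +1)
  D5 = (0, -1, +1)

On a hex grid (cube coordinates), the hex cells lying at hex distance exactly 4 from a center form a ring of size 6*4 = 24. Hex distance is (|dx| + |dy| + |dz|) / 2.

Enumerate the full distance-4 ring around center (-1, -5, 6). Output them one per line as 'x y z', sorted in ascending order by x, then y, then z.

Walk ring at distance 4 from (-1, -5, 6):
Start at center + D4*4 = (-5, -5, 10)
  hex 0: (-5, -5, 10)
  hex 1: (-4, -6, 10)
  hex 2: (-3, -7, 10)
  hex 3: (-2, -8, 10)
  hex 4: (-1, -9, 10)
  hex 5: (0, -9, 9)
  hex 6: (1, -9, 8)
  hex 7: (2, -9, 7)
  hex 8: (3, -9, 6)
  hex 9: (3, -8, 5)
  hex 10: (3, -7, 4)
  hex 11: (3, -6, 3)
  hex 12: (3, -5, 2)
  hex 13: (2, -4, 2)
  hex 14: (1, -3, 2)
  hex 15: (0, -2, 2)
  hex 16: (-1, -1, 2)
  hex 17: (-2, -1, 3)
  hex 18: (-3, -1, 4)
  hex 19: (-4, -1, 5)
  hex 20: (-5, -1, 6)
  hex 21: (-5, -2, 7)
  hex 22: (-5, -3, 8)
  hex 23: (-5, -4, 9)
Sorted: 24 hexes.

Answer: -5 -5 10
-5 -4 9
-5 -3 8
-5 -2 7
-5 -1 6
-4 -6 10
-4 -1 5
-3 -7 10
-3 -1 4
-2 -8 10
-2 -1 3
-1 -9 10
-1 -1 2
0 -9 9
0 -2 2
1 -9 8
1 -3 2
2 -9 7
2 -4 2
3 -9 6
3 -8 5
3 -7 4
3 -6 3
3 -5 2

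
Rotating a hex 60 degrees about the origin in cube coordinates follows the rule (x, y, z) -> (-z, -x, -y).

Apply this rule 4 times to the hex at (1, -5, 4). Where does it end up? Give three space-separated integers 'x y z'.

Start: (1, -5, 4)
Step 1: (1, -5, 4) -> (-(4), -(1), -(-5)) = (-4, -1, 5)
Step 2: (-4, -1, 5) -> (-(5), -(-4), -(-1)) = (-5, 4, 1)
Step 3: (-5, 4, 1) -> (-(1), -(-5), -(4)) = (-1, 5, -4)
Step 4: (-1, 5, -4) -> (-(-4), -(-1), -(5)) = (4, 1, -5)

Answer: 4 1 -5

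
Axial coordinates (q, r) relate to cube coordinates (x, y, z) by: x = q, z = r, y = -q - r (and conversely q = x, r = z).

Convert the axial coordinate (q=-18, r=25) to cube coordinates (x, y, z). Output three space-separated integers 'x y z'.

x = q = -18
z = r = 25
y = -x - z = -(-18) - (25) = -7

Answer: -18 -7 25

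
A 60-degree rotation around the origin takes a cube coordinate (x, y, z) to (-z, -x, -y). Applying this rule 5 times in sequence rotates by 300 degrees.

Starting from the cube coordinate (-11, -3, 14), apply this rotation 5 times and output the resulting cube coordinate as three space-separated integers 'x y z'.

Answer: 3 -14 11

Derivation:
Start: (-11, -3, 14)
Step 1: (-11, -3, 14) -> (-(14), -(-11), -(-3)) = (-14, 11, 3)
Step 2: (-14, 11, 3) -> (-(3), -(-14), -(11)) = (-3, 14, -11)
Step 3: (-3, 14, -11) -> (-(-11), -(-3), -(14)) = (11, 3, -14)
Step 4: (11, 3, -14) -> (-(-14), -(11), -(3)) = (14, -11, -3)
Step 5: (14, -11, -3) -> (-(-3), -(14), -(-11)) = (3, -14, 11)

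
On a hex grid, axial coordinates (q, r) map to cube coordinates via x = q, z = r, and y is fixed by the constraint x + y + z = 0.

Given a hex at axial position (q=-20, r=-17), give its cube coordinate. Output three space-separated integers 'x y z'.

Answer: -20 37 -17

Derivation:
x = q = -20
z = r = -17
y = -x - z = -(-20) - (-17) = 37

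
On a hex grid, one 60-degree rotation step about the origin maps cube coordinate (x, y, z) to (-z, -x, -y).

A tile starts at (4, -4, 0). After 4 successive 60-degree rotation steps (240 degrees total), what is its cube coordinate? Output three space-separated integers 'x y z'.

Answer: 0 4 -4

Derivation:
Start: (4, -4, 0)
Step 1: (4, -4, 0) -> (-(0), -(4), -(-4)) = (0, -4, 4)
Step 2: (0, -4, 4) -> (-(4), -(0), -(-4)) = (-4, 0, 4)
Step 3: (-4, 0, 4) -> (-(4), -(-4), -(0)) = (-4, 4, 0)
Step 4: (-4, 4, 0) -> (-(0), -(-4), -(4)) = (0, 4, -4)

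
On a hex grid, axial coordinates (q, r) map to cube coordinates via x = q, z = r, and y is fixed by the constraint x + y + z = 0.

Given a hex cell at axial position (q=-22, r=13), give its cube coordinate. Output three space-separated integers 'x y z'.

Answer: -22 9 13

Derivation:
x = q = -22
z = r = 13
y = -x - z = -(-22) - (13) = 9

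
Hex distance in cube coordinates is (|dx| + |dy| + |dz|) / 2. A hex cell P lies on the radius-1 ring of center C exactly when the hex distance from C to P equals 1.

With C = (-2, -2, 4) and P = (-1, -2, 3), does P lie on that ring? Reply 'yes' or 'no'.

Answer: yes

Derivation:
|px - cx| = |-1 - (-2)| = 1
|py - cy| = |-2 - (-2)| = 0
|pz - cz| = |3 - 4| = 1
distance = (1+0+1)/2 = 2/2 = 1
radius = 1; distance == radius -> yes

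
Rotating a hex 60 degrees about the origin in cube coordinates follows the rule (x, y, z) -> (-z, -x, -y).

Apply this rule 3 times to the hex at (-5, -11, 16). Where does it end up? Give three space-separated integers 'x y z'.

Answer: 5 11 -16

Derivation:
Start: (-5, -11, 16)
Step 1: (-5, -11, 16) -> (-(16), -(-5), -(-11)) = (-16, 5, 11)
Step 2: (-16, 5, 11) -> (-(11), -(-16), -(5)) = (-11, 16, -5)
Step 3: (-11, 16, -5) -> (-(-5), -(-11), -(16)) = (5, 11, -16)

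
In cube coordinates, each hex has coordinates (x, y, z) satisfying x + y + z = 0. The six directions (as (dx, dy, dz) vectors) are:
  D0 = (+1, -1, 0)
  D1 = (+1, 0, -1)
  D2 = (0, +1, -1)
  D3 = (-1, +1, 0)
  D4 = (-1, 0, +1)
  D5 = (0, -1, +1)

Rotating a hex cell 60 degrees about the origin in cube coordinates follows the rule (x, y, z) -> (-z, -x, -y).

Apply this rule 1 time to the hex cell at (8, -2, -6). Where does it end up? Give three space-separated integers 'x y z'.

Answer: 6 -8 2

Derivation:
Start: (8, -2, -6)
Step 1: (8, -2, -6) -> (-(-6), -(8), -(-2)) = (6, -8, 2)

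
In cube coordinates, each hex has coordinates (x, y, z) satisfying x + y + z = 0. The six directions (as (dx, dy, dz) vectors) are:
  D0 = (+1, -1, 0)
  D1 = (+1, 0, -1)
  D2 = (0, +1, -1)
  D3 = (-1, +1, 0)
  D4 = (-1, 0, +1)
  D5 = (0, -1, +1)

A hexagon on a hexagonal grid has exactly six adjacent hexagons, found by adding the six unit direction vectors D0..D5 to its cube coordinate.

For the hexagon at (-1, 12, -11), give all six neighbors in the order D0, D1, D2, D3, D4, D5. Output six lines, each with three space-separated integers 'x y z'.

Answer: 0 11 -11
0 12 -12
-1 13 -12
-2 13 -11
-2 12 -10
-1 11 -10

Derivation:
Center: (-1, 12, -11). Add each direction:
  D0: (-1, 12, -11) + (1, -1, 0) = (0, 11, -11)
  D1: (-1, 12, -11) + (1, 0, -1) = (0, 12, -12)
  D2: (-1, 12, -11) + (0, 1, -1) = (-1, 13, -12)
  D3: (-1, 12, -11) + (-1, 1, 0) = (-2, 13, -11)
  D4: (-1, 12, -11) + (-1, 0, 1) = (-2, 12, -10)
  D5: (-1, 12, -11) + (0, -1, 1) = (-1, 11, -10)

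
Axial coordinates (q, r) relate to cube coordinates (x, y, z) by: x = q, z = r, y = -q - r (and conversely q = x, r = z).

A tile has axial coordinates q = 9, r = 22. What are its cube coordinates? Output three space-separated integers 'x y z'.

x = q = 9
z = r = 22
y = -x - z = -(9) - (22) = -31

Answer: 9 -31 22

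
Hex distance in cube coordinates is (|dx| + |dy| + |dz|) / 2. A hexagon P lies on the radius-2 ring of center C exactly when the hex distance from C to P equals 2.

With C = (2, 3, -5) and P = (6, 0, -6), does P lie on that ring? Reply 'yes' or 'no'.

|px - cx| = |6 - 2| = 4
|py - cy| = |0 - 3| = 3
|pz - cz| = |-6 - (-5)| = 1
distance = (4+3+1)/2 = 8/2 = 4
radius = 2; distance != radius -> no

Answer: no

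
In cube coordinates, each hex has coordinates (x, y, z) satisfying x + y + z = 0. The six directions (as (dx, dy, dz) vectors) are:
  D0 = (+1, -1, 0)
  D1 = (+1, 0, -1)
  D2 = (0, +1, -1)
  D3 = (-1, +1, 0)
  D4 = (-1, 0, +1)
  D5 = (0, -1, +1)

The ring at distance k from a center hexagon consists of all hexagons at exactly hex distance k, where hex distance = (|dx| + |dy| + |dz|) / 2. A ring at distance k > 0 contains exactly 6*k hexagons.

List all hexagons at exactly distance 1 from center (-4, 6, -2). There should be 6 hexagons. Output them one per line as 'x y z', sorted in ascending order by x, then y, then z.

Answer: -5 6 -1
-5 7 -2
-4 5 -1
-4 7 -3
-3 5 -2
-3 6 -3

Derivation:
Walk ring at distance 1 from (-4, 6, -2):
Start at center + D4*1 = (-5, 6, -1)
  hex 0: (-5, 6, -1)
  hex 1: (-4, 5, -1)
  hex 2: (-3, 5, -2)
  hex 3: (-3, 6, -3)
  hex 4: (-4, 7, -3)
  hex 5: (-5, 7, -2)
Sorted: 6 hexes.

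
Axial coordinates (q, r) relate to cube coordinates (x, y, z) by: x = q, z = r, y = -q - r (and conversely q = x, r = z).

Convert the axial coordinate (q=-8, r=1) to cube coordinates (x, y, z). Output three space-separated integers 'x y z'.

Answer: -8 7 1

Derivation:
x = q = -8
z = r = 1
y = -x - z = -(-8) - (1) = 7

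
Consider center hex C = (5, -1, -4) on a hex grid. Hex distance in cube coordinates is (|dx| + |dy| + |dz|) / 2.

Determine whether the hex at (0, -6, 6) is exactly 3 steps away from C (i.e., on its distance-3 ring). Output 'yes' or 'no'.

Answer: no

Derivation:
|px - cx| = |0 - 5| = 5
|py - cy| = |-6 - (-1)| = 5
|pz - cz| = |6 - (-4)| = 10
distance = (5+5+10)/2 = 20/2 = 10
radius = 3; distance != radius -> no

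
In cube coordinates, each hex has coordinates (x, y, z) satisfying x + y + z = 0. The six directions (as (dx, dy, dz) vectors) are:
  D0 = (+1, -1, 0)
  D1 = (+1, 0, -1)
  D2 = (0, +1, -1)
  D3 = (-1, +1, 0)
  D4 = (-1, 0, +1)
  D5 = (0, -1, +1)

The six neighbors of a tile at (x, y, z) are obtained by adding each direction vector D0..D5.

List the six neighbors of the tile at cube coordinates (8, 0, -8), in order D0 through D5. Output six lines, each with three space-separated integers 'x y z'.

Answer: 9 -1 -8
9 0 -9
8 1 -9
7 1 -8
7 0 -7
8 -1 -7

Derivation:
Center: (8, 0, -8). Add each direction:
  D0: (8, 0, -8) + (1, -1, 0) = (9, -1, -8)
  D1: (8, 0, -8) + (1, 0, -1) = (9, 0, -9)
  D2: (8, 0, -8) + (0, 1, -1) = (8, 1, -9)
  D3: (8, 0, -8) + (-1, 1, 0) = (7, 1, -8)
  D4: (8, 0, -8) + (-1, 0, 1) = (7, 0, -7)
  D5: (8, 0, -8) + (0, -1, 1) = (8, -1, -7)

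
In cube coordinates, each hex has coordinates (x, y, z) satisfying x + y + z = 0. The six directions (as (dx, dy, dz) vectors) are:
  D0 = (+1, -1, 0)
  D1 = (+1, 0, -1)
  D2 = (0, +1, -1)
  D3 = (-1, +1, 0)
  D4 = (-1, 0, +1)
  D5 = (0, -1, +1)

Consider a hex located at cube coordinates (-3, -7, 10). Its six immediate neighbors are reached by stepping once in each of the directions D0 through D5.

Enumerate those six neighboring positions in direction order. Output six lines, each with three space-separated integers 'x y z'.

Answer: -2 -8 10
-2 -7 9
-3 -6 9
-4 -6 10
-4 -7 11
-3 -8 11

Derivation:
Center: (-3, -7, 10). Add each direction:
  D0: (-3, -7, 10) + (1, -1, 0) = (-2, -8, 10)
  D1: (-3, -7, 10) + (1, 0, -1) = (-2, -7, 9)
  D2: (-3, -7, 10) + (0, 1, -1) = (-3, -6, 9)
  D3: (-3, -7, 10) + (-1, 1, 0) = (-4, -6, 10)
  D4: (-3, -7, 10) + (-1, 0, 1) = (-4, -7, 11)
  D5: (-3, -7, 10) + (0, -1, 1) = (-3, -8, 11)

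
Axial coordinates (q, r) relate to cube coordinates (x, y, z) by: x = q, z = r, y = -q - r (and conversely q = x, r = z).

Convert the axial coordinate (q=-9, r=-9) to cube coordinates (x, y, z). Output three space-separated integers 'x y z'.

x = q = -9
z = r = -9
y = -x - z = -(-9) - (-9) = 18

Answer: -9 18 -9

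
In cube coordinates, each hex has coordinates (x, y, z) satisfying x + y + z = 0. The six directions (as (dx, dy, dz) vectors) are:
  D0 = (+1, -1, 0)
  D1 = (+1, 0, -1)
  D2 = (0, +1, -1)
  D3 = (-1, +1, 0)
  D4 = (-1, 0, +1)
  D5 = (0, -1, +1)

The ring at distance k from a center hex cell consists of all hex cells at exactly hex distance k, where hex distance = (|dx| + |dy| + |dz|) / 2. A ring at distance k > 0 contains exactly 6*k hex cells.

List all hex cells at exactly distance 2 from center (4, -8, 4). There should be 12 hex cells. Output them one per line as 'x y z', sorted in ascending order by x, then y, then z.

Walk ring at distance 2 from (4, -8, 4):
Start at center + D4*2 = (2, -8, 6)
  hex 0: (2, -8, 6)
  hex 1: (3, -9, 6)
  hex 2: (4, -10, 6)
  hex 3: (5, -10, 5)
  hex 4: (6, -10, 4)
  hex 5: (6, -9, 3)
  hex 6: (6, -8, 2)
  hex 7: (5, -7, 2)
  hex 8: (4, -6, 2)
  hex 9: (3, -6, 3)
  hex 10: (2, -6, 4)
  hex 11: (2, -7, 5)
Sorted: 12 hexes.

Answer: 2 -8 6
2 -7 5
2 -6 4
3 -9 6
3 -6 3
4 -10 6
4 -6 2
5 -10 5
5 -7 2
6 -10 4
6 -9 3
6 -8 2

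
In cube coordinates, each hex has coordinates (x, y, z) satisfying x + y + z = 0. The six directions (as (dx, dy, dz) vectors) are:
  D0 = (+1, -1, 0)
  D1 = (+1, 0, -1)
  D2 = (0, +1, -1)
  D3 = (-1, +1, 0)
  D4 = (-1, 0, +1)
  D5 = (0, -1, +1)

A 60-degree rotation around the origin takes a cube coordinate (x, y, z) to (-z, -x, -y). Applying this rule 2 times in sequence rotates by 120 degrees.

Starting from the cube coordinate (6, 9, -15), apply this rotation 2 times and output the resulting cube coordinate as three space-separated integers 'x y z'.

Start: (6, 9, -15)
Step 1: (6, 9, -15) -> (-(-15), -(6), -(9)) = (15, -6, -9)
Step 2: (15, -6, -9) -> (-(-9), -(15), -(-6)) = (9, -15, 6)

Answer: 9 -15 6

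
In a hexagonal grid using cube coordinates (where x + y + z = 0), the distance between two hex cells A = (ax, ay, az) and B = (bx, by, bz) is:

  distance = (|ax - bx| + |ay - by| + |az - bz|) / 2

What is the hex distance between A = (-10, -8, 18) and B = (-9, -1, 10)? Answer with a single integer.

|ax - bx| = |-10 - (-9)| = 1
|ay - by| = |-8 - (-1)| = 7
|az - bz| = |18 - 10| = 8
distance = (1 + 7 + 8) / 2 = 16 / 2 = 8

Answer: 8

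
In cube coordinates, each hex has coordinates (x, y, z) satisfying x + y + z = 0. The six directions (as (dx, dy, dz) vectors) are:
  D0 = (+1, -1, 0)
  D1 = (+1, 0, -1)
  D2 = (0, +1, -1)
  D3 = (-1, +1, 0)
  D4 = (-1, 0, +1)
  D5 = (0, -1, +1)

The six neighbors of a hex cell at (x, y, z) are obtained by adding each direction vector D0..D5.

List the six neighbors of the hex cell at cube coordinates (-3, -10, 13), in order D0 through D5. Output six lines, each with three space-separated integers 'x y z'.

Answer: -2 -11 13
-2 -10 12
-3 -9 12
-4 -9 13
-4 -10 14
-3 -11 14

Derivation:
Center: (-3, -10, 13). Add each direction:
  D0: (-3, -10, 13) + (1, -1, 0) = (-2, -11, 13)
  D1: (-3, -10, 13) + (1, 0, -1) = (-2, -10, 12)
  D2: (-3, -10, 13) + (0, 1, -1) = (-3, -9, 12)
  D3: (-3, -10, 13) + (-1, 1, 0) = (-4, -9, 13)
  D4: (-3, -10, 13) + (-1, 0, 1) = (-4, -10, 14)
  D5: (-3, -10, 13) + (0, -1, 1) = (-3, -11, 14)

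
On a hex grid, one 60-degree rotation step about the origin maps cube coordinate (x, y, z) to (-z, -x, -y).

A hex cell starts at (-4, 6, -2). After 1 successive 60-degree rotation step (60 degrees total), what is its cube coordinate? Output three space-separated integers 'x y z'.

Start: (-4, 6, -2)
Step 1: (-4, 6, -2) -> (-(-2), -(-4), -(6)) = (2, 4, -6)

Answer: 2 4 -6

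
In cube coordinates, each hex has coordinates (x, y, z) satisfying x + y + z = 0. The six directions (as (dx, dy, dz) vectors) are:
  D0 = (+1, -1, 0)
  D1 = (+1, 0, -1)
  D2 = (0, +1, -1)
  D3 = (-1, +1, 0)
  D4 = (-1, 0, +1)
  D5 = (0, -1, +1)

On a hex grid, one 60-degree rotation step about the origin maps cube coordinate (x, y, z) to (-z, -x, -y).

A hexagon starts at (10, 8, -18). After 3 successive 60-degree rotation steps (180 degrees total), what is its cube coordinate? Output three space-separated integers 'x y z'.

Start: (10, 8, -18)
Step 1: (10, 8, -18) -> (-(-18), -(10), -(8)) = (18, -10, -8)
Step 2: (18, -10, -8) -> (-(-8), -(18), -(-10)) = (8, -18, 10)
Step 3: (8, -18, 10) -> (-(10), -(8), -(-18)) = (-10, -8, 18)

Answer: -10 -8 18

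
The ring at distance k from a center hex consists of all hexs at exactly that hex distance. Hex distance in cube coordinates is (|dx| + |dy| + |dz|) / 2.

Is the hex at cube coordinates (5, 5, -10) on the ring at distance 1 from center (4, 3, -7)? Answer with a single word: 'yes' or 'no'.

|px - cx| = |5 - 4| = 1
|py - cy| = |5 - 3| = 2
|pz - cz| = |-10 - (-7)| = 3
distance = (1+2+3)/2 = 6/2 = 3
radius = 1; distance != radius -> no

Answer: no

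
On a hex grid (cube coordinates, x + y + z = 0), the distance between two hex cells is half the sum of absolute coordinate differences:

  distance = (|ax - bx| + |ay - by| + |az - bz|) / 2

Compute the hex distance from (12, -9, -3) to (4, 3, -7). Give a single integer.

Answer: 12

Derivation:
|ax - bx| = |12 - 4| = 8
|ay - by| = |-9 - 3| = 12
|az - bz| = |-3 - (-7)| = 4
distance = (8 + 12 + 4) / 2 = 24 / 2 = 12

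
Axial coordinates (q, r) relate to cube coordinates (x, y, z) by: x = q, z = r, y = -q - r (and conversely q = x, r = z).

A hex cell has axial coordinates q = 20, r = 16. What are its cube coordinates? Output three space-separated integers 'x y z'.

x = q = 20
z = r = 16
y = -x - z = -(20) - (16) = -36

Answer: 20 -36 16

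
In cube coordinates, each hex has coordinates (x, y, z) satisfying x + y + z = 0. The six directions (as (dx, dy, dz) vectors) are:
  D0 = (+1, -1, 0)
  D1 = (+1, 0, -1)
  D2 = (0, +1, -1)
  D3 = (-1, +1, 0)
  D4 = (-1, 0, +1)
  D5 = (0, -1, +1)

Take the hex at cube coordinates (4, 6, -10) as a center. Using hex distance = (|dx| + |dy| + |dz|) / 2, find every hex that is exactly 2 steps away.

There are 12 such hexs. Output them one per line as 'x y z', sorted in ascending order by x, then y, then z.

Walk ring at distance 2 from (4, 6, -10):
Start at center + D4*2 = (2, 6, -8)
  hex 0: (2, 6, -8)
  hex 1: (3, 5, -8)
  hex 2: (4, 4, -8)
  hex 3: (5, 4, -9)
  hex 4: (6, 4, -10)
  hex 5: (6, 5, -11)
  hex 6: (6, 6, -12)
  hex 7: (5, 7, -12)
  hex 8: (4, 8, -12)
  hex 9: (3, 8, -11)
  hex 10: (2, 8, -10)
  hex 11: (2, 7, -9)
Sorted: 12 hexes.

Answer: 2 6 -8
2 7 -9
2 8 -10
3 5 -8
3 8 -11
4 4 -8
4 8 -12
5 4 -9
5 7 -12
6 4 -10
6 5 -11
6 6 -12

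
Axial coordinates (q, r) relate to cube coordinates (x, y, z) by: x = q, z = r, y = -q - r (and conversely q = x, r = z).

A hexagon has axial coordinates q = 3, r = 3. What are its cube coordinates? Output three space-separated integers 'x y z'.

x = q = 3
z = r = 3
y = -x - z = -(3) - (3) = -6

Answer: 3 -6 3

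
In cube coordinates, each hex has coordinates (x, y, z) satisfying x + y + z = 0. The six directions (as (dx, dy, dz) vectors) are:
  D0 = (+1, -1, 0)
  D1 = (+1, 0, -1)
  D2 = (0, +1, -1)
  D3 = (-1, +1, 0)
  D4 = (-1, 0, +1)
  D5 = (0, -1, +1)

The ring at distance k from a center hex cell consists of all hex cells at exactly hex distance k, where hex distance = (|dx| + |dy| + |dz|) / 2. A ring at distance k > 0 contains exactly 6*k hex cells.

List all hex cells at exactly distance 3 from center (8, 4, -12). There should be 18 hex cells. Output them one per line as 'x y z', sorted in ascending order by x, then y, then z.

Answer: 5 4 -9
5 5 -10
5 6 -11
5 7 -12
6 3 -9
6 7 -13
7 2 -9
7 7 -14
8 1 -9
8 7 -15
9 1 -10
9 6 -15
10 1 -11
10 5 -15
11 1 -12
11 2 -13
11 3 -14
11 4 -15

Derivation:
Walk ring at distance 3 from (8, 4, -12):
Start at center + D4*3 = (5, 4, -9)
  hex 0: (5, 4, -9)
  hex 1: (6, 3, -9)
  hex 2: (7, 2, -9)
  hex 3: (8, 1, -9)
  hex 4: (9, 1, -10)
  hex 5: (10, 1, -11)
  hex 6: (11, 1, -12)
  hex 7: (11, 2, -13)
  hex 8: (11, 3, -14)
  hex 9: (11, 4, -15)
  hex 10: (10, 5, -15)
  hex 11: (9, 6, -15)
  hex 12: (8, 7, -15)
  hex 13: (7, 7, -14)
  hex 14: (6, 7, -13)
  hex 15: (5, 7, -12)
  hex 16: (5, 6, -11)
  hex 17: (5, 5, -10)
Sorted: 18 hexes.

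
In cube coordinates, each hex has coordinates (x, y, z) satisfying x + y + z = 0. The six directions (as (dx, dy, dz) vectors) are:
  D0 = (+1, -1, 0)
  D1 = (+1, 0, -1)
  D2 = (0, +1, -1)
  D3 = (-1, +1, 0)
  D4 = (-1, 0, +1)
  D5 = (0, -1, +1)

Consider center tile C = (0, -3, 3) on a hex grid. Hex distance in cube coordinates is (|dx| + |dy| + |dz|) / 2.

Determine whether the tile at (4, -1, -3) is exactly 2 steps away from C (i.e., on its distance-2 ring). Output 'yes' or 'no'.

Answer: no

Derivation:
|px - cx| = |4 - 0| = 4
|py - cy| = |-1 - (-3)| = 2
|pz - cz| = |-3 - 3| = 6
distance = (4+2+6)/2 = 12/2 = 6
radius = 2; distance != radius -> no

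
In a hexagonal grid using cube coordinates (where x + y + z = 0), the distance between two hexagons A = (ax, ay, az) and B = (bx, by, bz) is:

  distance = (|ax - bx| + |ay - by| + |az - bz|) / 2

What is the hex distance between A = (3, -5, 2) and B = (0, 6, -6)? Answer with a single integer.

Answer: 11

Derivation:
|ax - bx| = |3 - 0| = 3
|ay - by| = |-5 - 6| = 11
|az - bz| = |2 - (-6)| = 8
distance = (3 + 11 + 8) / 2 = 22 / 2 = 11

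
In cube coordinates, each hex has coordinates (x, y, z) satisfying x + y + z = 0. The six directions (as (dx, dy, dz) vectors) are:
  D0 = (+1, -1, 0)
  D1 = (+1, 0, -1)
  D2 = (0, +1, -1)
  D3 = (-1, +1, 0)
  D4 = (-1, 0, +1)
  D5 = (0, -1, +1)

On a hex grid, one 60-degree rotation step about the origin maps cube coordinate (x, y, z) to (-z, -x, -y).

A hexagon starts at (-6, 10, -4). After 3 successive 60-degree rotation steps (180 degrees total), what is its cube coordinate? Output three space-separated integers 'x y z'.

Start: (-6, 10, -4)
Step 1: (-6, 10, -4) -> (-(-4), -(-6), -(10)) = (4, 6, -10)
Step 2: (4, 6, -10) -> (-(-10), -(4), -(6)) = (10, -4, -6)
Step 3: (10, -4, -6) -> (-(-6), -(10), -(-4)) = (6, -10, 4)

Answer: 6 -10 4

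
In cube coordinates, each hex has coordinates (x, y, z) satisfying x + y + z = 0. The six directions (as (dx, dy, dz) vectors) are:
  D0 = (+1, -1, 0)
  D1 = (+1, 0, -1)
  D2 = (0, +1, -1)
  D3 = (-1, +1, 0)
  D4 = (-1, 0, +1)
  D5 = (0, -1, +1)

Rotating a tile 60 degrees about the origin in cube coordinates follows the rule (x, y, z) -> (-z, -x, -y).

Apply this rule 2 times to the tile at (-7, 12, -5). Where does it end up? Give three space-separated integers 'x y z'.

Answer: 12 -5 -7

Derivation:
Start: (-7, 12, -5)
Step 1: (-7, 12, -5) -> (-(-5), -(-7), -(12)) = (5, 7, -12)
Step 2: (5, 7, -12) -> (-(-12), -(5), -(7)) = (12, -5, -7)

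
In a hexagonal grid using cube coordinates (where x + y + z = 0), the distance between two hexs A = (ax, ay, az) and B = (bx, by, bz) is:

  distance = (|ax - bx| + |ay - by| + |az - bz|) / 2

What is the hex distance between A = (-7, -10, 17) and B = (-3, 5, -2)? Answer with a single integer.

Answer: 19

Derivation:
|ax - bx| = |-7 - (-3)| = 4
|ay - by| = |-10 - 5| = 15
|az - bz| = |17 - (-2)| = 19
distance = (4 + 15 + 19) / 2 = 38 / 2 = 19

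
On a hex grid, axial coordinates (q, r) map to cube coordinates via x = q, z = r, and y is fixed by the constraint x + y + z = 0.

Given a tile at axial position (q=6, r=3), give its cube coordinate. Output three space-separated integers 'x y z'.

Answer: 6 -9 3

Derivation:
x = q = 6
z = r = 3
y = -x - z = -(6) - (3) = -9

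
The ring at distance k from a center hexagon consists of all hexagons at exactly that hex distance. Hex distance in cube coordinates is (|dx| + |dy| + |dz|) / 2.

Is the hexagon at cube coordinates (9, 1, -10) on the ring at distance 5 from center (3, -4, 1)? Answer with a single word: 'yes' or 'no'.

|px - cx| = |9 - 3| = 6
|py - cy| = |1 - (-4)| = 5
|pz - cz| = |-10 - 1| = 11
distance = (6+5+11)/2 = 22/2 = 11
radius = 5; distance != radius -> no

Answer: no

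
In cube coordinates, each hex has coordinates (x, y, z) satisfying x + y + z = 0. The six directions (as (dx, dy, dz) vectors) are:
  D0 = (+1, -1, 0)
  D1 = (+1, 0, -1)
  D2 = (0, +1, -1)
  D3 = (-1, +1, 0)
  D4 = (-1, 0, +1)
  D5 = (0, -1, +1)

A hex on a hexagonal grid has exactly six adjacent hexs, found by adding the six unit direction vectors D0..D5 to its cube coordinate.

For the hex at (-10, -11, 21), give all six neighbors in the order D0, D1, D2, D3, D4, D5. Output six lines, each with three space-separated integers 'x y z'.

Answer: -9 -12 21
-9 -11 20
-10 -10 20
-11 -10 21
-11 -11 22
-10 -12 22

Derivation:
Center: (-10, -11, 21). Add each direction:
  D0: (-10, -11, 21) + (1, -1, 0) = (-9, -12, 21)
  D1: (-10, -11, 21) + (1, 0, -1) = (-9, -11, 20)
  D2: (-10, -11, 21) + (0, 1, -1) = (-10, -10, 20)
  D3: (-10, -11, 21) + (-1, 1, 0) = (-11, -10, 21)
  D4: (-10, -11, 21) + (-1, 0, 1) = (-11, -11, 22)
  D5: (-10, -11, 21) + (0, -1, 1) = (-10, -12, 22)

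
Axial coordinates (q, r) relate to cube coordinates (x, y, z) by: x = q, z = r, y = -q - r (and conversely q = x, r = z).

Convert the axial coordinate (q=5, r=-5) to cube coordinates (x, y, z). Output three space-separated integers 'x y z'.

Answer: 5 0 -5

Derivation:
x = q = 5
z = r = -5
y = -x - z = -(5) - (-5) = 0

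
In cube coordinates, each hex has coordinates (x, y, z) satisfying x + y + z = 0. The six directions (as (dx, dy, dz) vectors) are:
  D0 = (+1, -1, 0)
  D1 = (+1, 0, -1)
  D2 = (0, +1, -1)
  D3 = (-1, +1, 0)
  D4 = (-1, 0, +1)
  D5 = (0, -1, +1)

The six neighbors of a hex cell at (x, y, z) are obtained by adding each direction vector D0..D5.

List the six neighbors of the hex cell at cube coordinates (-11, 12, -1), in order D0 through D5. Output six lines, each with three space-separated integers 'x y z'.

Answer: -10 11 -1
-10 12 -2
-11 13 -2
-12 13 -1
-12 12 0
-11 11 0

Derivation:
Center: (-11, 12, -1). Add each direction:
  D0: (-11, 12, -1) + (1, -1, 0) = (-10, 11, -1)
  D1: (-11, 12, -1) + (1, 0, -1) = (-10, 12, -2)
  D2: (-11, 12, -1) + (0, 1, -1) = (-11, 13, -2)
  D3: (-11, 12, -1) + (-1, 1, 0) = (-12, 13, -1)
  D4: (-11, 12, -1) + (-1, 0, 1) = (-12, 12, 0)
  D5: (-11, 12, -1) + (0, -1, 1) = (-11, 11, 0)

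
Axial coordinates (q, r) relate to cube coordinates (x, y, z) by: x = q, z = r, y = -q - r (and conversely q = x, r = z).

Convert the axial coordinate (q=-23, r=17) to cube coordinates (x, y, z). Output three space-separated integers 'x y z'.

x = q = -23
z = r = 17
y = -x - z = -(-23) - (17) = 6

Answer: -23 6 17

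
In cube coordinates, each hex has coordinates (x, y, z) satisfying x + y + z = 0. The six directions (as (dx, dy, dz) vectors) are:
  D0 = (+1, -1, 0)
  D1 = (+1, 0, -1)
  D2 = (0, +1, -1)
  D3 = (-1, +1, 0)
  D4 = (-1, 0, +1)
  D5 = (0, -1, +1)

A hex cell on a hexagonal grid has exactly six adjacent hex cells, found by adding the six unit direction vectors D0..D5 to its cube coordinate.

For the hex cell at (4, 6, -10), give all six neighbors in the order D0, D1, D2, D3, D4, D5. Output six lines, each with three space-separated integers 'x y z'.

Answer: 5 5 -10
5 6 -11
4 7 -11
3 7 -10
3 6 -9
4 5 -9

Derivation:
Center: (4, 6, -10). Add each direction:
  D0: (4, 6, -10) + (1, -1, 0) = (5, 5, -10)
  D1: (4, 6, -10) + (1, 0, -1) = (5, 6, -11)
  D2: (4, 6, -10) + (0, 1, -1) = (4, 7, -11)
  D3: (4, 6, -10) + (-1, 1, 0) = (3, 7, -10)
  D4: (4, 6, -10) + (-1, 0, 1) = (3, 6, -9)
  D5: (4, 6, -10) + (0, -1, 1) = (4, 5, -9)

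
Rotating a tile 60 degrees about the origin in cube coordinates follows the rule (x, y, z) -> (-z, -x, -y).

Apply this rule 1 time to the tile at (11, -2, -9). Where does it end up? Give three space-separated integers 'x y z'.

Answer: 9 -11 2

Derivation:
Start: (11, -2, -9)
Step 1: (11, -2, -9) -> (-(-9), -(11), -(-2)) = (9, -11, 2)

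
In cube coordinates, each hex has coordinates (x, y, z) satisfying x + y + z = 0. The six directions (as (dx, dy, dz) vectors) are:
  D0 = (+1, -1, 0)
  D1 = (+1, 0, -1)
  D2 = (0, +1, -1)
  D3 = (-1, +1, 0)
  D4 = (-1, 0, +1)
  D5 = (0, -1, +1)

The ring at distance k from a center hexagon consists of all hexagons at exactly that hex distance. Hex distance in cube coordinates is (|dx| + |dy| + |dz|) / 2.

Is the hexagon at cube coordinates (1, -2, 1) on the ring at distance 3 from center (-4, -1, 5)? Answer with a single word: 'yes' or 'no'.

|px - cx| = |1 - (-4)| = 5
|py - cy| = |-2 - (-1)| = 1
|pz - cz| = |1 - 5| = 4
distance = (5+1+4)/2 = 10/2 = 5
radius = 3; distance != radius -> no

Answer: no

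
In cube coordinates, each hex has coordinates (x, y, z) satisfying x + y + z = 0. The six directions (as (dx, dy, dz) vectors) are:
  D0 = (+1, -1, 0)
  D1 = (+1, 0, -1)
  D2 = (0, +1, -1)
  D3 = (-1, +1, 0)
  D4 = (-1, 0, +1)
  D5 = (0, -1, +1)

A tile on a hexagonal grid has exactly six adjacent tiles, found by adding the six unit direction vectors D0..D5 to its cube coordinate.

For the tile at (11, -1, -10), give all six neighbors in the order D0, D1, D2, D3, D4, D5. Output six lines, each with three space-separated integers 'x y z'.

Answer: 12 -2 -10
12 -1 -11
11 0 -11
10 0 -10
10 -1 -9
11 -2 -9

Derivation:
Center: (11, -1, -10). Add each direction:
  D0: (11, -1, -10) + (1, -1, 0) = (12, -2, -10)
  D1: (11, -1, -10) + (1, 0, -1) = (12, -1, -11)
  D2: (11, -1, -10) + (0, 1, -1) = (11, 0, -11)
  D3: (11, -1, -10) + (-1, 1, 0) = (10, 0, -10)
  D4: (11, -1, -10) + (-1, 0, 1) = (10, -1, -9)
  D5: (11, -1, -10) + (0, -1, 1) = (11, -2, -9)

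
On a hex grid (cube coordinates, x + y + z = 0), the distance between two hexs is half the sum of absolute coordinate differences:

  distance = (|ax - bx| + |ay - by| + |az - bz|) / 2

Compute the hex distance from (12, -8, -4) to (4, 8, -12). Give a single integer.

|ax - bx| = |12 - 4| = 8
|ay - by| = |-8 - 8| = 16
|az - bz| = |-4 - (-12)| = 8
distance = (8 + 16 + 8) / 2 = 32 / 2 = 16

Answer: 16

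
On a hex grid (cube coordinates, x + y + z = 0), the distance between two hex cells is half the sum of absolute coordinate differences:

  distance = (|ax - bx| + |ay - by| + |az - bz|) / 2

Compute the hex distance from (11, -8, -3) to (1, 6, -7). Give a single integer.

Answer: 14

Derivation:
|ax - bx| = |11 - 1| = 10
|ay - by| = |-8 - 6| = 14
|az - bz| = |-3 - (-7)| = 4
distance = (10 + 14 + 4) / 2 = 28 / 2 = 14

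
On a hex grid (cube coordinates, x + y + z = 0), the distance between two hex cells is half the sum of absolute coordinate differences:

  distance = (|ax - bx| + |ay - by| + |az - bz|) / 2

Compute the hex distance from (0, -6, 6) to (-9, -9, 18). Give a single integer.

Answer: 12

Derivation:
|ax - bx| = |0 - (-9)| = 9
|ay - by| = |-6 - (-9)| = 3
|az - bz| = |6 - 18| = 12
distance = (9 + 3 + 12) / 2 = 24 / 2 = 12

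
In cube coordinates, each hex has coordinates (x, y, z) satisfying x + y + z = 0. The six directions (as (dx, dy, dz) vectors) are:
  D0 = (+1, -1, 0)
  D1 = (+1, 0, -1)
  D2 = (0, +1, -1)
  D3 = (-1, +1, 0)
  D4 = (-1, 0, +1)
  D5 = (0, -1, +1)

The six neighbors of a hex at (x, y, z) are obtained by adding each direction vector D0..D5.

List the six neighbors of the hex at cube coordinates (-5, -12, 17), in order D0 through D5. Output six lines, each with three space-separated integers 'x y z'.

Center: (-5, -12, 17). Add each direction:
  D0: (-5, -12, 17) + (1, -1, 0) = (-4, -13, 17)
  D1: (-5, -12, 17) + (1, 0, -1) = (-4, -12, 16)
  D2: (-5, -12, 17) + (0, 1, -1) = (-5, -11, 16)
  D3: (-5, -12, 17) + (-1, 1, 0) = (-6, -11, 17)
  D4: (-5, -12, 17) + (-1, 0, 1) = (-6, -12, 18)
  D5: (-5, -12, 17) + (0, -1, 1) = (-5, -13, 18)

Answer: -4 -13 17
-4 -12 16
-5 -11 16
-6 -11 17
-6 -12 18
-5 -13 18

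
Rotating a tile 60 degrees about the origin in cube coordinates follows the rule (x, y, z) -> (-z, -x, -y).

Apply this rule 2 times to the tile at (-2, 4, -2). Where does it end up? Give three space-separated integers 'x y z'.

Start: (-2, 4, -2)
Step 1: (-2, 4, -2) -> (-(-2), -(-2), -(4)) = (2, 2, -4)
Step 2: (2, 2, -4) -> (-(-4), -(2), -(2)) = (4, -2, -2)

Answer: 4 -2 -2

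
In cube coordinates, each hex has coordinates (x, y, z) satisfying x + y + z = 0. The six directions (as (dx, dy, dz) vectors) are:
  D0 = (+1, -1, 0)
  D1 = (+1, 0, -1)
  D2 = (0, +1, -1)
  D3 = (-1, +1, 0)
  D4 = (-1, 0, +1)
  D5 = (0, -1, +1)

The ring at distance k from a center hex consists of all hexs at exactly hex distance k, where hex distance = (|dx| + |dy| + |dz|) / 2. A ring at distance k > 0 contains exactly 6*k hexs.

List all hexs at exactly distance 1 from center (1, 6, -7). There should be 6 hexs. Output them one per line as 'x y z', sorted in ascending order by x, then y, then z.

Walk ring at distance 1 from (1, 6, -7):
Start at center + D4*1 = (0, 6, -6)
  hex 0: (0, 6, -6)
  hex 1: (1, 5, -6)
  hex 2: (2, 5, -7)
  hex 3: (2, 6, -8)
  hex 4: (1, 7, -8)
  hex 5: (0, 7, -7)
Sorted: 6 hexes.

Answer: 0 6 -6
0 7 -7
1 5 -6
1 7 -8
2 5 -7
2 6 -8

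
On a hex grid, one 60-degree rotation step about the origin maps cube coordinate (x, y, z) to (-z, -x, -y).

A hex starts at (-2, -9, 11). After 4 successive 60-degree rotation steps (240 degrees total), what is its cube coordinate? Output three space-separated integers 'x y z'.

Answer: 11 -2 -9

Derivation:
Start: (-2, -9, 11)
Step 1: (-2, -9, 11) -> (-(11), -(-2), -(-9)) = (-11, 2, 9)
Step 2: (-11, 2, 9) -> (-(9), -(-11), -(2)) = (-9, 11, -2)
Step 3: (-9, 11, -2) -> (-(-2), -(-9), -(11)) = (2, 9, -11)
Step 4: (2, 9, -11) -> (-(-11), -(2), -(9)) = (11, -2, -9)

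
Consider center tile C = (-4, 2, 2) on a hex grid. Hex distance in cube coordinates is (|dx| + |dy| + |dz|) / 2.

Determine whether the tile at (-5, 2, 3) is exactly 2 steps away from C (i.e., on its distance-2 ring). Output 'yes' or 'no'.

|px - cx| = |-5 - (-4)| = 1
|py - cy| = |2 - 2| = 0
|pz - cz| = |3 - 2| = 1
distance = (1+0+1)/2 = 2/2 = 1
radius = 2; distance != radius -> no

Answer: no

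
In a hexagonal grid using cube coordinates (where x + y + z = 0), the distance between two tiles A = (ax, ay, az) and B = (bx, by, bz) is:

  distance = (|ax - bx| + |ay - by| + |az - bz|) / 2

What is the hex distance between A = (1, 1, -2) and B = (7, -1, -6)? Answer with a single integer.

|ax - bx| = |1 - 7| = 6
|ay - by| = |1 - (-1)| = 2
|az - bz| = |-2 - (-6)| = 4
distance = (6 + 2 + 4) / 2 = 12 / 2 = 6

Answer: 6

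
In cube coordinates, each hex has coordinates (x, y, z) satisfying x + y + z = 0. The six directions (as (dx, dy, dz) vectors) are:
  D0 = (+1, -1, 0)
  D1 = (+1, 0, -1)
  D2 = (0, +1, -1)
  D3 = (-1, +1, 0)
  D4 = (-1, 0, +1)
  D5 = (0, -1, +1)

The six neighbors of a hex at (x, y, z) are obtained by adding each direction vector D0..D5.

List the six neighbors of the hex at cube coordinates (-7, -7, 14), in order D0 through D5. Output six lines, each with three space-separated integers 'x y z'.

Center: (-7, -7, 14). Add each direction:
  D0: (-7, -7, 14) + (1, -1, 0) = (-6, -8, 14)
  D1: (-7, -7, 14) + (1, 0, -1) = (-6, -7, 13)
  D2: (-7, -7, 14) + (0, 1, -1) = (-7, -6, 13)
  D3: (-7, -7, 14) + (-1, 1, 0) = (-8, -6, 14)
  D4: (-7, -7, 14) + (-1, 0, 1) = (-8, -7, 15)
  D5: (-7, -7, 14) + (0, -1, 1) = (-7, -8, 15)

Answer: -6 -8 14
-6 -7 13
-7 -6 13
-8 -6 14
-8 -7 15
-7 -8 15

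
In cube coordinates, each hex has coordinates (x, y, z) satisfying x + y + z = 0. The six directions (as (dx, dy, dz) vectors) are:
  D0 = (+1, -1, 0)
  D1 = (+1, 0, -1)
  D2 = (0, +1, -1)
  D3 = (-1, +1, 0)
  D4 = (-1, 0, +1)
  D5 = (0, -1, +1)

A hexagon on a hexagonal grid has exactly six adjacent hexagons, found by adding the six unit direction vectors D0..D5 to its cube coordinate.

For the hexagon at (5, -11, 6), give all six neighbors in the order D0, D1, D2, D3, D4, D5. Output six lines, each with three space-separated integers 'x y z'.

Center: (5, -11, 6). Add each direction:
  D0: (5, -11, 6) + (1, -1, 0) = (6, -12, 6)
  D1: (5, -11, 6) + (1, 0, -1) = (6, -11, 5)
  D2: (5, -11, 6) + (0, 1, -1) = (5, -10, 5)
  D3: (5, -11, 6) + (-1, 1, 0) = (4, -10, 6)
  D4: (5, -11, 6) + (-1, 0, 1) = (4, -11, 7)
  D5: (5, -11, 6) + (0, -1, 1) = (5, -12, 7)

Answer: 6 -12 6
6 -11 5
5 -10 5
4 -10 6
4 -11 7
5 -12 7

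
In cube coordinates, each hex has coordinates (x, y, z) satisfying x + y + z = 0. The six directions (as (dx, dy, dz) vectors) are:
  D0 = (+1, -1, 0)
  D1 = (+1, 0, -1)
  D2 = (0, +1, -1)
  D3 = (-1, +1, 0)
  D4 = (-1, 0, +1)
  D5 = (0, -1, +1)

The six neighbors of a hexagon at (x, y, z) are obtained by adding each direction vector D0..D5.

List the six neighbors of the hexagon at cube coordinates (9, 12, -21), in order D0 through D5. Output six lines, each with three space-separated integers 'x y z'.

Center: (9, 12, -21). Add each direction:
  D0: (9, 12, -21) + (1, -1, 0) = (10, 11, -21)
  D1: (9, 12, -21) + (1, 0, -1) = (10, 12, -22)
  D2: (9, 12, -21) + (0, 1, -1) = (9, 13, -22)
  D3: (9, 12, -21) + (-1, 1, 0) = (8, 13, -21)
  D4: (9, 12, -21) + (-1, 0, 1) = (8, 12, -20)
  D5: (9, 12, -21) + (0, -1, 1) = (9, 11, -20)

Answer: 10 11 -21
10 12 -22
9 13 -22
8 13 -21
8 12 -20
9 11 -20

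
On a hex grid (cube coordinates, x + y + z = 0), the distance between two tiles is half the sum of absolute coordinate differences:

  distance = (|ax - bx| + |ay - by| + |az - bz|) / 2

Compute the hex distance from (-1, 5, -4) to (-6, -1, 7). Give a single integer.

Answer: 11

Derivation:
|ax - bx| = |-1 - (-6)| = 5
|ay - by| = |5 - (-1)| = 6
|az - bz| = |-4 - 7| = 11
distance = (5 + 6 + 11) / 2 = 22 / 2 = 11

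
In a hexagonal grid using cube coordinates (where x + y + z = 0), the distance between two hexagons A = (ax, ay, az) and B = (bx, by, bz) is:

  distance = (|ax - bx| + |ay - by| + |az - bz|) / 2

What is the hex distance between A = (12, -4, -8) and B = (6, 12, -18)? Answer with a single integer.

Answer: 16

Derivation:
|ax - bx| = |12 - 6| = 6
|ay - by| = |-4 - 12| = 16
|az - bz| = |-8 - (-18)| = 10
distance = (6 + 16 + 10) / 2 = 32 / 2 = 16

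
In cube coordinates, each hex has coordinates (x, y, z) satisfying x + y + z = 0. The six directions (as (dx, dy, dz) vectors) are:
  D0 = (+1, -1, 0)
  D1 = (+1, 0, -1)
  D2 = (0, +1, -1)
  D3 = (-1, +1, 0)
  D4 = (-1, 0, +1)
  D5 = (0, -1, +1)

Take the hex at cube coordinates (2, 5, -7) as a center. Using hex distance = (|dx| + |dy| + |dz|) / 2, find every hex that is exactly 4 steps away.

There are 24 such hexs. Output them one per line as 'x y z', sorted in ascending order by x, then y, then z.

Walk ring at distance 4 from (2, 5, -7):
Start at center + D4*4 = (-2, 5, -3)
  hex 0: (-2, 5, -3)
  hex 1: (-1, 4, -3)
  hex 2: (0, 3, -3)
  hex 3: (1, 2, -3)
  hex 4: (2, 1, -3)
  hex 5: (3, 1, -4)
  hex 6: (4, 1, -5)
  hex 7: (5, 1, -6)
  hex 8: (6, 1, -7)
  hex 9: (6, 2, -8)
  hex 10: (6, 3, -9)
  hex 11: (6, 4, -10)
  hex 12: (6, 5, -11)
  hex 13: (5, 6, -11)
  hex 14: (4, 7, -11)
  hex 15: (3, 8, -11)
  hex 16: (2, 9, -11)
  hex 17: (1, 9, -10)
  hex 18: (0, 9, -9)
  hex 19: (-1, 9, -8)
  hex 20: (-2, 9, -7)
  hex 21: (-2, 8, -6)
  hex 22: (-2, 7, -5)
  hex 23: (-2, 6, -4)
Sorted: 24 hexes.

Answer: -2 5 -3
-2 6 -4
-2 7 -5
-2 8 -6
-2 9 -7
-1 4 -3
-1 9 -8
0 3 -3
0 9 -9
1 2 -3
1 9 -10
2 1 -3
2 9 -11
3 1 -4
3 8 -11
4 1 -5
4 7 -11
5 1 -6
5 6 -11
6 1 -7
6 2 -8
6 3 -9
6 4 -10
6 5 -11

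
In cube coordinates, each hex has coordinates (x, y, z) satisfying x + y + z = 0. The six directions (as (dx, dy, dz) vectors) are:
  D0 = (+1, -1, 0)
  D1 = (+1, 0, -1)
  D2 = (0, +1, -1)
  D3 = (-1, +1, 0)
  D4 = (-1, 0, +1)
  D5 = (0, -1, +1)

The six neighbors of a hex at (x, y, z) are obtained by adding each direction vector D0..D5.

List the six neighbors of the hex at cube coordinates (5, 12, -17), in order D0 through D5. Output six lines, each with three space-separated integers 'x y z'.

Center: (5, 12, -17). Add each direction:
  D0: (5, 12, -17) + (1, -1, 0) = (6, 11, -17)
  D1: (5, 12, -17) + (1, 0, -1) = (6, 12, -18)
  D2: (5, 12, -17) + (0, 1, -1) = (5, 13, -18)
  D3: (5, 12, -17) + (-1, 1, 0) = (4, 13, -17)
  D4: (5, 12, -17) + (-1, 0, 1) = (4, 12, -16)
  D5: (5, 12, -17) + (0, -1, 1) = (5, 11, -16)

Answer: 6 11 -17
6 12 -18
5 13 -18
4 13 -17
4 12 -16
5 11 -16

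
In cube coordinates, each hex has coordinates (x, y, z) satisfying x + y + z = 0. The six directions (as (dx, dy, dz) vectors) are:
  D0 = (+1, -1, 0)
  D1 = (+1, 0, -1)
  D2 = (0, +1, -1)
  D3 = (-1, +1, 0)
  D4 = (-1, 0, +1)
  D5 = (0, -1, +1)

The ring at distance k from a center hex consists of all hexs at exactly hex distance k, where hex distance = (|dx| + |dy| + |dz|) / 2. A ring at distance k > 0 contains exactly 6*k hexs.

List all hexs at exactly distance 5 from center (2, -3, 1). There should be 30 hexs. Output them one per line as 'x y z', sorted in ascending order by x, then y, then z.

Answer: -3 -3 6
-3 -2 5
-3 -1 4
-3 0 3
-3 1 2
-3 2 1
-2 -4 6
-2 2 0
-1 -5 6
-1 2 -1
0 -6 6
0 2 -2
1 -7 6
1 2 -3
2 -8 6
2 2 -4
3 -8 5
3 1 -4
4 -8 4
4 0 -4
5 -8 3
5 -1 -4
6 -8 2
6 -2 -4
7 -8 1
7 -7 0
7 -6 -1
7 -5 -2
7 -4 -3
7 -3 -4

Derivation:
Walk ring at distance 5 from (2, -3, 1):
Start at center + D4*5 = (-3, -3, 6)
  hex 0: (-3, -3, 6)
  hex 1: (-2, -4, 6)
  hex 2: (-1, -5, 6)
  hex 3: (0, -6, 6)
  hex 4: (1, -7, 6)
  hex 5: (2, -8, 6)
  hex 6: (3, -8, 5)
  hex 7: (4, -8, 4)
  hex 8: (5, -8, 3)
  hex 9: (6, -8, 2)
  hex 10: (7, -8, 1)
  hex 11: (7, -7, 0)
  hex 12: (7, -6, -1)
  hex 13: (7, -5, -2)
  hex 14: (7, -4, -3)
  hex 15: (7, -3, -4)
  hex 16: (6, -2, -4)
  hex 17: (5, -1, -4)
  hex 18: (4, 0, -4)
  hex 19: (3, 1, -4)
  hex 20: (2, 2, -4)
  hex 21: (1, 2, -3)
  hex 22: (0, 2, -2)
  hex 23: (-1, 2, -1)
  hex 24: (-2, 2, 0)
  hex 25: (-3, 2, 1)
  hex 26: (-3, 1, 2)
  hex 27: (-3, 0, 3)
  hex 28: (-3, -1, 4)
  hex 29: (-3, -2, 5)
Sorted: 30 hexes.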